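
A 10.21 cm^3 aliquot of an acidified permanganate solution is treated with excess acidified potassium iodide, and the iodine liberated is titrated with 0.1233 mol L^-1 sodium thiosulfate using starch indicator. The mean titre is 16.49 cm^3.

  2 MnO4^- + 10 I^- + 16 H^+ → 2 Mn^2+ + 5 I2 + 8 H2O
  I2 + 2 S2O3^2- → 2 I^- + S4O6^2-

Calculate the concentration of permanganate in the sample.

n(S2O3^2-) = 0.01649 × 0.1233 = 2.033 × 10^-3 mol
n(I2) = n(S2O3^2-)/2 = 1.017 × 10^-3 mol
From the 2:5 ratio, n(MnO4^-) in the aliquot = 2/5 × 1.017 × 10^-3 = 4.066 × 10^-4 mol
[MnO4^-] = 4.066 × 10^-4 / 0.01021 = 0.03983 mol/L

0.03983 mol/L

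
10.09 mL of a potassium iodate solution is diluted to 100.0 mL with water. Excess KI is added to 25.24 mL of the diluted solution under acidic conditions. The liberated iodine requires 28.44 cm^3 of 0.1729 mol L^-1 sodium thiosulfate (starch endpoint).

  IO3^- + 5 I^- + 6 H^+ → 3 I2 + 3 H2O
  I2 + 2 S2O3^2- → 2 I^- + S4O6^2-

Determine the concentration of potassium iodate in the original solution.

n(S2O3^2-) = 0.02844 × 0.1729 = 4.917 × 10^-3 mol
n(I2) = n(S2O3^2-)/2 = 2.459 × 10^-3 mol
From the 1:3 ratio, n(IO3^-) in the aliquot = 1/3 × 2.459 × 10^-3 = 8.195 × 10^-4 mol
[IO3^-]_dilute = 8.195 × 10^-4 / 0.02524 = 0.03247 mol/L
[IO3^-]_original = 0.03247 × 100.0/10.09 = 0.3218 mol/L

0.3218 mol/L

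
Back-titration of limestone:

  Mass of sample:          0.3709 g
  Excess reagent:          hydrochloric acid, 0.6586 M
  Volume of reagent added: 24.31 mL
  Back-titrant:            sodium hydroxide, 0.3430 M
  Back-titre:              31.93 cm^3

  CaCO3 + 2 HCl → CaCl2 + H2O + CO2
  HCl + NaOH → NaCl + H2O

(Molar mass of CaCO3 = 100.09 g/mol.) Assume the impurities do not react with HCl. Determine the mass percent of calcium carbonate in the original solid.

n(HCl) added = 0.02431 × 0.6586 = 0.01601 mol
n(NaOH) used in back-titration = 0.03193 × 0.3430 = 0.01095 mol
n(HCl) left over = 0.01095 mol (1:1 ratio)
n(HCl) consumed by analyte = 0.01601 − 0.01095 = 5.059 × 10^-3 mol
From the 1:2 ratio, n(CaCO3) = 1/2 × 5.059 × 10^-3 = 2.529 × 10^-3 mol
mass of CaCO3 = 2.529 × 10^-3 × 100.09 = 0.2532 g
% CaCO3 = 0.2532 / 0.3709 × 100 = 68.25 %

68.25 %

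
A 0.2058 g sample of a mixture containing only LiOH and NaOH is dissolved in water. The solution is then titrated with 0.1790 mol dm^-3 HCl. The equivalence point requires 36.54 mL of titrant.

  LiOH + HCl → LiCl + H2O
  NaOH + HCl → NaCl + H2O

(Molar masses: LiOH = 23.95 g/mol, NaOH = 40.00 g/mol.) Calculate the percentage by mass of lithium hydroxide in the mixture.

40.48 %

n(HCl) = 0.03654 × 0.1790 = 6.541 × 10^-3 mol
Let x = n(LiOH), y = n(NaOH).
Titrant: 1x + 1y = 6.541 × 10^-3;  mass: 23.95x + 40.00y = 0.2058
Solving, x = 3.478 × 10^-3 mol, y = 3.062 × 10^-3 mol
mass of LiOH = 3.478 × 10^-3 × 23.95 = 0.08330 g
% LiOH = 0.08330 / 0.2058 × 100 = 40.48 %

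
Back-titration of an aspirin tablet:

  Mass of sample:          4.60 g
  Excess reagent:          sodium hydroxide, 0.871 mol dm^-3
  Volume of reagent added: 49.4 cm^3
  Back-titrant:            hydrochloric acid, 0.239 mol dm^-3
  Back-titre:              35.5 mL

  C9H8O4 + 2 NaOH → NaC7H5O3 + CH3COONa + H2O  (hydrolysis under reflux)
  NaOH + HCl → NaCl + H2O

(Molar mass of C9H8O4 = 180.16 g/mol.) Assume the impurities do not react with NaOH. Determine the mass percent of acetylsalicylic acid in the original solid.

67.6 %

n(NaOH) added = 0.0494 × 0.871 = 0.0430 mol
n(HCl) used in back-titration = 0.0355 × 0.239 = 8.48 × 10^-3 mol
n(NaOH) left over = 8.48 × 10^-3 mol (1:1 ratio)
n(NaOH) consumed by analyte = 0.0430 − 8.48 × 10^-3 = 0.0345 mol
From the 1:2 ratio, n(C9H8O4) = 1/2 × 0.0345 = 0.0173 mol
mass of C9H8O4 = 0.0173 × 180.16 = 3.11 g
% C9H8O4 = 3.11 / 4.60 × 100 = 67.6 %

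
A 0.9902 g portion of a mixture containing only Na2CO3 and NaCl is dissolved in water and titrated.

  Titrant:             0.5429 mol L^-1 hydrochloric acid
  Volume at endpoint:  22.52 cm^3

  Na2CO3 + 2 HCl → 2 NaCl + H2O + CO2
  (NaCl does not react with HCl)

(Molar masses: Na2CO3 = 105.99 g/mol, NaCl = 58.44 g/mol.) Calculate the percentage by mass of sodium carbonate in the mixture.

65.43 %

n(HCl) = 0.02252 × 0.5429 = 0.01223 mol
Let x = n(Na2CO3), y = n(NaCl).
Titrant: 2x = 0.01223;  mass: 105.99x + 58.44y = 0.9902
Solving, x = 6.113 × 10^-3 mol, y = 5.857 × 10^-3 mol
mass of Na2CO3 = 6.113 × 10^-3 × 105.99 = 0.6479 g
% Na2CO3 = 0.6479 / 0.9902 × 100 = 65.43 %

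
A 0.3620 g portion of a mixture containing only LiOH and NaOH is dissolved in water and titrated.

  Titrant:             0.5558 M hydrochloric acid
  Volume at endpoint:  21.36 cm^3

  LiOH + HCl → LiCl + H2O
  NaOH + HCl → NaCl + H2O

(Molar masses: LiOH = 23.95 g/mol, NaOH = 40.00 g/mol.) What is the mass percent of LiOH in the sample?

n(HCl) = 0.02136 × 0.5558 = 0.01187 mol
Let x = n(LiOH), y = n(NaOH).
Titrant: 1x + 1y = 0.01187;  mass: 23.95x + 40.00y = 0.3620
Solving, x = 7.033 × 10^-3 mol, y = 4.839 × 10^-3 mol
mass of LiOH = 7.033 × 10^-3 × 23.95 = 0.1684 g
% LiOH = 0.1684 / 0.3620 × 100 = 46.53 %

46.53 %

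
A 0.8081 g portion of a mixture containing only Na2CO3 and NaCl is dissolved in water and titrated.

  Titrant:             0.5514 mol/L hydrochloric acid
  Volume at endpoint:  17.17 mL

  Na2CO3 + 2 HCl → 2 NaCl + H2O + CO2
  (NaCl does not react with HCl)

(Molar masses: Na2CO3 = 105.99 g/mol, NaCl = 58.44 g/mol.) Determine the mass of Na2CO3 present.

0.5017 g

n(HCl) = 0.01717 × 0.5514 = 9.468 × 10^-3 mol
Let x = n(Na2CO3), y = n(NaCl).
Titrant: 2x = 9.468 × 10^-3;  mass: 105.99x + 58.44y = 0.8081
Solving, x = 4.734 × 10^-3 mol, y = 5.242 × 10^-3 mol
mass of Na2CO3 = 4.734 × 10^-3 × 105.99 = 0.5017 g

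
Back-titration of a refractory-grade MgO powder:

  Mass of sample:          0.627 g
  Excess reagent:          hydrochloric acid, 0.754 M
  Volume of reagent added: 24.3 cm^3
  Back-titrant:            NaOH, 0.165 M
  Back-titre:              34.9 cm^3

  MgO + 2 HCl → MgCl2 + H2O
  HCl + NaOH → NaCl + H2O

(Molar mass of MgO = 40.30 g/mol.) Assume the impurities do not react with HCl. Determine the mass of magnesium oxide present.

0.253 g

n(HCl) added = 0.0243 × 0.754 = 0.0183 mol
n(NaOH) used in back-titration = 0.0349 × 0.165 = 5.76 × 10^-3 mol
n(HCl) left over = 5.76 × 10^-3 mol (1:1 ratio)
n(HCl) consumed by analyte = 0.0183 − 5.76 × 10^-3 = 0.0126 mol
From the 1:2 ratio, n(MgO) = 1/2 × 0.0126 = 6.28 × 10^-3 mol
mass of MgO = 6.28 × 10^-3 × 40.30 = 0.253 g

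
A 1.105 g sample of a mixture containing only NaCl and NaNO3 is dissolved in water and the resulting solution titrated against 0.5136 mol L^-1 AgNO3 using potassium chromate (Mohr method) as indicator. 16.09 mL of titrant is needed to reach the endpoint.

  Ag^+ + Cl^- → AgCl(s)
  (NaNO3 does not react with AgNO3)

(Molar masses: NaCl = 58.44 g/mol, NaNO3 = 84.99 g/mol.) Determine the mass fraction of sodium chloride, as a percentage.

43.70 %

n(AgNO3) = 0.01609 × 0.5136 = 8.264 × 10^-3 mol
Let x = n(NaCl), y = n(NaNO3).
Titrant: 1x = 8.264 × 10^-3;  mass: 58.44x + 84.99y = 1.105
Solving, x = 8.264 × 10^-3 mol, y = 7.319 × 10^-3 mol
mass of NaCl = 8.264 × 10^-3 × 58.44 = 0.4829 g
% NaCl = 0.4829 / 1.105 × 100 = 43.70 %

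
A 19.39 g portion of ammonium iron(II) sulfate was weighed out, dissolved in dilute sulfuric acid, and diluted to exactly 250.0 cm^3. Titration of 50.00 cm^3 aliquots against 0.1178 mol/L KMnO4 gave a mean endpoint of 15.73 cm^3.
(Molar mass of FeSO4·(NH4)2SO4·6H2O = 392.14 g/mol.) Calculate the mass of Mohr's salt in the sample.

18.17 g

MnO4^- + 5 Fe^2+ + 8 H^+ → Mn^2+ + 5 Fe^3+ + 4 H2O
n(KMnO4) per titration = 0.01573 × 0.1178 = 1.853 × 10^-3 mol
From the 5:1 ratio, n(FeSO4·(NH4)2SO4·6H2O) in each aliquot = 5/1 × 1.853 × 10^-3 = 9.265 × 10^-3 mol
n(FeSO4·(NH4)2SO4·6H2O) in the whole flask = 9.265 × 10^-3 × 250.0/50.00 = 0.04632 mol
mass of FeSO4·(NH4)2SO4·6H2O = 0.04632 × 392.14 = 18.17 g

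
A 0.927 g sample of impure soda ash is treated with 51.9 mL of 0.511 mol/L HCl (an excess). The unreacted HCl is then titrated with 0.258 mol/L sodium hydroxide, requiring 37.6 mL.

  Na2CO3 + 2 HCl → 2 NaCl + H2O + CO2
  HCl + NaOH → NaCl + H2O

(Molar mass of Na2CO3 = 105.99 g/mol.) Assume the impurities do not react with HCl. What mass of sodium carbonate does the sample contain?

0.891 g

n(HCl) added = 0.0519 × 0.511 = 0.0265 mol
n(NaOH) used in back-titration = 0.0376 × 0.258 = 9.70 × 10^-3 mol
n(HCl) left over = 9.70 × 10^-3 mol (1:1 ratio)
n(HCl) consumed by analyte = 0.0265 − 9.70 × 10^-3 = 0.0168 mol
From the 1:2 ratio, n(Na2CO3) = 1/2 × 0.0168 = 8.41 × 10^-3 mol
mass of Na2CO3 = 8.41 × 10^-3 × 105.99 = 0.891 g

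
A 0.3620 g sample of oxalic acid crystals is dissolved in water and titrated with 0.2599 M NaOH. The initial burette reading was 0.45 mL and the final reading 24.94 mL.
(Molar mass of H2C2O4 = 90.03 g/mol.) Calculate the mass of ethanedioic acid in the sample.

0.2865 g

H2C2O4 + 2 NaOH → Na2C2O4 + 2 H2O
n(NaOH) = 0.02449 L × 0.2599 mol/L = 6.365 × 10^-3 mol
From the 1:2 ratio, n(H2C2O4) = 1/2 × 6.365 × 10^-3 = 3.182 × 10^-3 mol
mass of H2C2O4 = 3.182 × 10^-3 × 90.03 g/mol = 0.2865 g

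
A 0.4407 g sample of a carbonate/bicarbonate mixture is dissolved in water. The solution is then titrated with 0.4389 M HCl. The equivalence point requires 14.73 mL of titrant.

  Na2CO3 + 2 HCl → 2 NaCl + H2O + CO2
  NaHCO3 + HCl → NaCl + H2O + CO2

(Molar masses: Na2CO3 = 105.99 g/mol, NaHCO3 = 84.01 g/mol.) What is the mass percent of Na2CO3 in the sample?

39.71 %

n(HCl) = 0.01473 × 0.4389 = 6.465 × 10^-3 mol
Let x = n(Na2CO3), y = n(NaHCO3).
Titrant: 2x + 1y = 6.465 × 10^-3;  mass: 105.99x + 84.01y = 0.4407
Solving, x = 1.651 × 10^-3 mol, y = 3.163 × 10^-3 mol
mass of Na2CO3 = 1.651 × 10^-3 × 105.99 = 0.1750 g
% Na2CO3 = 0.1750 / 0.4407 × 100 = 39.71 %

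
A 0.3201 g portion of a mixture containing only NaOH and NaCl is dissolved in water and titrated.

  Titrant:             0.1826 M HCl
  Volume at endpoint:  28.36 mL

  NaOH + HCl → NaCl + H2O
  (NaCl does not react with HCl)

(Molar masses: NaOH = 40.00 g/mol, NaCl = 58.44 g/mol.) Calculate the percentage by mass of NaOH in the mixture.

n(HCl) = 0.02836 × 0.1826 = 5.179 × 10^-3 mol
Let x = n(NaOH), y = n(NaCl).
Titrant: 1x = 5.179 × 10^-3;  mass: 40.00x + 58.44y = 0.3201
Solving, x = 5.179 × 10^-3 mol, y = 1.933 × 10^-3 mol
mass of NaOH = 5.179 × 10^-3 × 40.00 = 0.2071 g
% NaOH = 0.2071 / 0.3201 × 100 = 64.71 %

64.71 %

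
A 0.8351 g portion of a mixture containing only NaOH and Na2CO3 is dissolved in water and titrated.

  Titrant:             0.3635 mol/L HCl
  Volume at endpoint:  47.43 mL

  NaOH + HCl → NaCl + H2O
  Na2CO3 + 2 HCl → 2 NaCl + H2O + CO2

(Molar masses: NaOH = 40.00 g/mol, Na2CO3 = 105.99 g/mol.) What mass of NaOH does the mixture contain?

n(HCl) = 0.04743 × 0.3635 = 0.01724 mol
Let x = n(NaOH), y = n(Na2CO3).
Titrant: 1x + 2y = 0.01724;  mass: 40.00x + 105.99y = 0.8351
Solving, x = 6.047 × 10^-3 mol, y = 5.597 × 10^-3 mol
mass of NaOH = 6.047 × 10^-3 × 40.00 = 0.2419 g

0.2419 g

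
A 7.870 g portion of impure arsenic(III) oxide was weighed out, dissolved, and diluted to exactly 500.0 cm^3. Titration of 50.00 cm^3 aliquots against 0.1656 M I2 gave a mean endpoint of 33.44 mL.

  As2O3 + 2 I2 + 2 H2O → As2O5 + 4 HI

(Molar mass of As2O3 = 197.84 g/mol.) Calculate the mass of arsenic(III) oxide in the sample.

n(I2) per titration = 0.03344 × 0.1656 = 5.538 × 10^-3 mol
From the 1:2 ratio, n(As2O3) in each aliquot = 1/2 × 5.538 × 10^-3 = 2.769 × 10^-3 mol
n(As2O3) in the whole flask = 2.769 × 10^-3 × 500.0/50.00 = 0.02769 mol
mass of As2O3 = 0.02769 × 197.84 = 5.478 g

5.478 g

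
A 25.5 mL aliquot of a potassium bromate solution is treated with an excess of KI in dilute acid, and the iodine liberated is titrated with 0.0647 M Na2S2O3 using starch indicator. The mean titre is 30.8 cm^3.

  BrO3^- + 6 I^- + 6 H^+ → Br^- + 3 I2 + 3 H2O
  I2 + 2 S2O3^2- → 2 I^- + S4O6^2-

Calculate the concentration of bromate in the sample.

n(S2O3^2-) = 0.0308 × 0.0647 = 1.99 × 10^-3 mol
n(I2) = n(S2O3^2-)/2 = 9.96 × 10^-4 mol
From the 1:3 ratio, n(BrO3^-) in the aliquot = 1/3 × 9.96 × 10^-4 = 3.32 × 10^-4 mol
[BrO3^-] = 3.32 × 10^-4 / 0.0255 = 0.0130 mol/L

0.0130 M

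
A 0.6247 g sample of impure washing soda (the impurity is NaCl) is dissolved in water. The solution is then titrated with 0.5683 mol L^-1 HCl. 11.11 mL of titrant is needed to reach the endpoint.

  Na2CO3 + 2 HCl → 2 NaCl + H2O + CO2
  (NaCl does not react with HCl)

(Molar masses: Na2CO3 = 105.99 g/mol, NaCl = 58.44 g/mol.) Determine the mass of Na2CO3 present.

n(HCl) = 0.01111 × 0.5683 = 6.314 × 10^-3 mol
Let x = n(Na2CO3), y = n(NaCl).
Titrant: 2x = 6.314 × 10^-3;  mass: 105.99x + 58.44y = 0.6247
Solving, x = 3.157 × 10^-3 mol, y = 4.964 × 10^-3 mol
mass of Na2CO3 = 3.157 × 10^-3 × 105.99 = 0.3346 g

0.3346 g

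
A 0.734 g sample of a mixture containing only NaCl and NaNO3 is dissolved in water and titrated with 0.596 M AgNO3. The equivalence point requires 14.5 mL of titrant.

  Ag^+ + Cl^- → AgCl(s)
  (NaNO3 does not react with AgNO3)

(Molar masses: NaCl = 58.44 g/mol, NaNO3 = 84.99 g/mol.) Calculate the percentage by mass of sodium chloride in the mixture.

68.8 %

n(AgNO3) = 0.0145 × 0.596 = 8.64 × 10^-3 mol
Let x = n(NaCl), y = n(NaNO3).
Titrant: 1x = 8.64 × 10^-3;  mass: 58.44x + 84.99y = 0.734
Solving, x = 8.64 × 10^-3 mol, y = 2.69 × 10^-3 mol
mass of NaCl = 8.64 × 10^-3 × 58.44 = 0.505 g
% NaCl = 0.505 / 0.734 × 100 = 68.8 %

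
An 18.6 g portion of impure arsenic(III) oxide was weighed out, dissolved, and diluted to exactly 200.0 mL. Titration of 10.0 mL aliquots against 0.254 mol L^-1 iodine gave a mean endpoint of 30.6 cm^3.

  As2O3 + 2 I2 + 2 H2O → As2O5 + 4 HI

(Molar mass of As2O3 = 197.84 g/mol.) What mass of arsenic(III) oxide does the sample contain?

n(I2) per titration = 0.0306 × 0.254 = 7.77 × 10^-3 mol
From the 1:2 ratio, n(As2O3) in each aliquot = 1/2 × 7.77 × 10^-3 = 3.89 × 10^-3 mol
n(As2O3) in the whole flask = 3.89 × 10^-3 × 200.0/10.0 = 0.0777 mol
mass of As2O3 = 0.0777 × 197.84 = 15.4 g

15.4 g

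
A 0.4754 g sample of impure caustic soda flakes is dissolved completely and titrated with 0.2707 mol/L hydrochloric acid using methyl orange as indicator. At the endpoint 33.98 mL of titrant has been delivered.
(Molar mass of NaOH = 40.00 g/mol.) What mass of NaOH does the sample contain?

NaOH + HCl → NaCl + H2O
n(HCl) = 0.03398 L × 0.2707 mol/L = 9.198 × 10^-3 mol
n(NaOH) = 9.198 × 10^-3 mol (1:1 ratio)
mass of NaOH = 9.198 × 10^-3 × 40.00 g/mol = 0.3679 g

0.3679 g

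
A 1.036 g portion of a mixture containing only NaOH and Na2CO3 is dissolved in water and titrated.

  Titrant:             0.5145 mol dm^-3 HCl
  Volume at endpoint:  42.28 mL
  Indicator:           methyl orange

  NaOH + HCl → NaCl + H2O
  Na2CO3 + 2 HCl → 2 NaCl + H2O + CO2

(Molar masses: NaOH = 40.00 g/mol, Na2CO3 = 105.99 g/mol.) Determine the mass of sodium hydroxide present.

n(HCl) = 0.04228 × 0.5145 = 0.02175 mol
Let x = n(NaOH), y = n(Na2CO3).
Titrant: 1x + 2y = 0.02175;  mass: 40.00x + 105.99y = 1.036
Solving, x = 8.988 × 10^-3 mol, y = 6.382 × 10^-3 mol
mass of NaOH = 8.988 × 10^-3 × 40.00 = 0.3595 g

0.3595 g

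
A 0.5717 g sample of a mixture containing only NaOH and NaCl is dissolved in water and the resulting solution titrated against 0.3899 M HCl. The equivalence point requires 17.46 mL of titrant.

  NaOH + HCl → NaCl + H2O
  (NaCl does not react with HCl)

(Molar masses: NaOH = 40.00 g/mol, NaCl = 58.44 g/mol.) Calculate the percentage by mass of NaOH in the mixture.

47.63 %

n(HCl) = 0.01746 × 0.3899 = 6.808 × 10^-3 mol
Let x = n(NaOH), y = n(NaCl).
Titrant: 1x = 6.808 × 10^-3;  mass: 40.00x + 58.44y = 0.5717
Solving, x = 6.808 × 10^-3 mol, y = 5.123 × 10^-3 mol
mass of NaOH = 6.808 × 10^-3 × 40.00 = 0.2723 g
% NaOH = 0.2723 / 0.5717 × 100 = 47.63 %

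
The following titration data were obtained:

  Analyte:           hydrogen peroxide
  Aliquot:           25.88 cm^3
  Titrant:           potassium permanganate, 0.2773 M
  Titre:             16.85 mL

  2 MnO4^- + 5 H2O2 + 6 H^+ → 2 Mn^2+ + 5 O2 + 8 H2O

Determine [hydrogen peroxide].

0.4514 M

n(KMnO4) = 0.01685 L × 0.2773 mol/L = 4.673 × 10^-3 mol
From the 5:2 mole ratio, n(H2O2) = 5/2 × 4.673 × 10^-3 = 0.01168 mol
[H2O2] = 0.01168 mol / 0.02588 L = 0.4514 mol/L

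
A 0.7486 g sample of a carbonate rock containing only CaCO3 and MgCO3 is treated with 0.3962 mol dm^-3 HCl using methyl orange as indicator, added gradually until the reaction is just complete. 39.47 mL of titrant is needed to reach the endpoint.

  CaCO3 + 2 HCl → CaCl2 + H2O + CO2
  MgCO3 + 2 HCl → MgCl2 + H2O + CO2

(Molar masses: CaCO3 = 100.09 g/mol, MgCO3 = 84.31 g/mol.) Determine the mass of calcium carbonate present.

n(HCl) = 0.03947 × 0.3962 = 0.01564 mol
Let x = n(CaCO3), y = n(MgCO3).
Titrant: 2x + 2y = 0.01564;  mass: 100.09x + 84.31y = 0.7486
Solving, x = 5.664 × 10^-3 mol, y = 2.155 × 10^-3 mol
mass of CaCO3 = 5.664 × 10^-3 × 100.09 = 0.5669 g

0.5669 g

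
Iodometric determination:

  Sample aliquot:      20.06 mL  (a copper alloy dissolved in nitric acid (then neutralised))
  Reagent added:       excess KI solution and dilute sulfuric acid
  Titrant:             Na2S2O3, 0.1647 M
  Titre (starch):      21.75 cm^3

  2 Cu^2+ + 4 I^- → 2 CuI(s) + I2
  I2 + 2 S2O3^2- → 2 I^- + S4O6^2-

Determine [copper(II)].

n(S2O3^2-) = 0.02175 × 0.1647 = 3.582 × 10^-3 mol
n(I2) = n(S2O3^2-)/2 = 1.791 × 10^-3 mol
From the 2:1 ratio, n(Cu2+) in the aliquot = 2/1 × 1.791 × 10^-3 = 3.582 × 10^-3 mol
[Cu2+] = 3.582 × 10^-3 / 0.02006 = 0.1786 mol/L

0.1786 M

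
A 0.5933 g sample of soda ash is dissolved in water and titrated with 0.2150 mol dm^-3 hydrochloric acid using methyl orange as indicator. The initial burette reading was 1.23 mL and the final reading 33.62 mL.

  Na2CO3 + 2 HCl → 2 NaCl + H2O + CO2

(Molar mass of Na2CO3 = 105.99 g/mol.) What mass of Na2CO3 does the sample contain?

n(HCl) = 0.03239 L × 0.2150 mol/L = 6.964 × 10^-3 mol
From the 1:2 ratio, n(Na2CO3) = 1/2 × 6.964 × 10^-3 = 3.482 × 10^-3 mol
mass of Na2CO3 = 3.482 × 10^-3 × 105.99 g/mol = 0.3690 g

0.3690 g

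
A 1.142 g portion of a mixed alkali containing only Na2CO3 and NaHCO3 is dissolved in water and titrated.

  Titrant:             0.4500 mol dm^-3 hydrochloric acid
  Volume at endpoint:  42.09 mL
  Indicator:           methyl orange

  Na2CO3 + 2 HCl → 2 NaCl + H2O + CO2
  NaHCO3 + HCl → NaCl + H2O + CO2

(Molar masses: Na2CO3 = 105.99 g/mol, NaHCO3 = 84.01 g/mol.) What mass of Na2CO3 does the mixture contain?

n(HCl) = 0.04209 × 0.4500 = 0.01894 mol
Let x = n(Na2CO3), y = n(NaHCO3).
Titrant: 2x + 1y = 0.01894;  mass: 105.99x + 84.01y = 1.142
Solving, x = 7.242 × 10^-3 mol, y = 4.457 × 10^-3 mol
mass of Na2CO3 = 7.242 × 10^-3 × 105.99 = 0.7675 g

0.7675 g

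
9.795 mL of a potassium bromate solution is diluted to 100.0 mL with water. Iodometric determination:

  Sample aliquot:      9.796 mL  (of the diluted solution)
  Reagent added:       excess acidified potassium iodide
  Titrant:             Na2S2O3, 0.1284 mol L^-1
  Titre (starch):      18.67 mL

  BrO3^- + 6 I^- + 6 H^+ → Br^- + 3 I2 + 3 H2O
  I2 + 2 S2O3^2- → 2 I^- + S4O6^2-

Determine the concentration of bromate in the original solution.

0.4164 mol/L

n(S2O3^2-) = 0.01867 × 0.1284 = 2.397 × 10^-3 mol
n(I2) = n(S2O3^2-)/2 = 1.199 × 10^-3 mol
From the 1:3 ratio, n(BrO3^-) in the aliquot = 1/3 × 1.199 × 10^-3 = 3.995 × 10^-4 mol
[BrO3^-]_dilute = 3.995 × 10^-4 / 0.009796 = 0.04079 mol/L
[BrO3^-]_original = 0.04079 × 100.0/9.795 = 0.4164 mol/L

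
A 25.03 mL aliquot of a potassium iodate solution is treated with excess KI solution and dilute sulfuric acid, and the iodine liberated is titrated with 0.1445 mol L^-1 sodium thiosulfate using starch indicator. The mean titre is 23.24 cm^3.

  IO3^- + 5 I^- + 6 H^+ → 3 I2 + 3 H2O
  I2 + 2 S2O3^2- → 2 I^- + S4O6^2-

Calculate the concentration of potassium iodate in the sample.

n(S2O3^2-) = 0.02324 × 0.1445 = 3.358 × 10^-3 mol
n(I2) = n(S2O3^2-)/2 = 1.679 × 10^-3 mol
From the 1:3 ratio, n(IO3^-) in the aliquot = 1/3 × 1.679 × 10^-3 = 5.597 × 10^-4 mol
[IO3^-] = 5.597 × 10^-4 / 0.02503 = 0.02236 mol/L

0.02236 mol/L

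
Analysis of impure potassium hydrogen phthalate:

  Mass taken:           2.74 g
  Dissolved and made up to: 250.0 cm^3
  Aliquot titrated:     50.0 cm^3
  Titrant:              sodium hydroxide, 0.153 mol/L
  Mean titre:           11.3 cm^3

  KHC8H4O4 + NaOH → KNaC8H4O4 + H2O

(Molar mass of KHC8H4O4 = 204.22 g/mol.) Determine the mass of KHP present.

1.77 g

n(NaOH) per titration = 0.0113 × 0.153 = 1.73 × 10^-3 mol
n(KHC8H4O4) in each aliquot = 1.73 × 10^-3 mol (1:1 ratio)
n(KHC8H4O4) in the whole flask = 1.73 × 10^-3 × 250.0/50.0 = 8.64 × 10^-3 mol
mass of KHC8H4O4 = 8.64 × 10^-3 × 204.22 = 1.77 g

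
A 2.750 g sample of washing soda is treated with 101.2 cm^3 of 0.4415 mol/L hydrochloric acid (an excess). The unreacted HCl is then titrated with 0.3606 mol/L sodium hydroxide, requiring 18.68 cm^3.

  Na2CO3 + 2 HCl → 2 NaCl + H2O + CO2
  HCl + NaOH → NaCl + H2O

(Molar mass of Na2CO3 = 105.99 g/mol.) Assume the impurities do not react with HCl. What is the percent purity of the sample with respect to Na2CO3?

73.12 %

n(HCl) added = 0.1012 × 0.4415 = 0.04468 mol
n(NaOH) used in back-titration = 0.01868 × 0.3606 = 6.736 × 10^-3 mol
n(HCl) left over = 6.736 × 10^-3 mol (1:1 ratio)
n(HCl) consumed by analyte = 0.04468 − 6.736 × 10^-3 = 0.03794 mol
From the 1:2 ratio, n(Na2CO3) = 1/2 × 0.03794 = 0.01897 mol
mass of Na2CO3 = 0.01897 × 105.99 = 2.011 g
% Na2CO3 = 2.011 / 2.750 × 100 = 73.12 %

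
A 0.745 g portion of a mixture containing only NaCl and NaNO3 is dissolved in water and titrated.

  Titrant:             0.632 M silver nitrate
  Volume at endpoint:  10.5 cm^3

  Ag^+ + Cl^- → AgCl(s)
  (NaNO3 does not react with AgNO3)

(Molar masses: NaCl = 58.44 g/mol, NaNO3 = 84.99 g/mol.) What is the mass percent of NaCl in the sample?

n(AgNO3) = 0.0105 × 0.632 = 6.64 × 10^-3 mol
Let x = n(NaCl), y = n(NaNO3).
Titrant: 1x = 6.64 × 10^-3;  mass: 58.44x + 84.99y = 0.745
Solving, x = 6.64 × 10^-3 mol, y = 4.20 × 10^-3 mol
mass of NaCl = 6.64 × 10^-3 × 58.44 = 0.388 g
% NaCl = 0.388 / 0.745 × 100 = 52.1 %

52.1 %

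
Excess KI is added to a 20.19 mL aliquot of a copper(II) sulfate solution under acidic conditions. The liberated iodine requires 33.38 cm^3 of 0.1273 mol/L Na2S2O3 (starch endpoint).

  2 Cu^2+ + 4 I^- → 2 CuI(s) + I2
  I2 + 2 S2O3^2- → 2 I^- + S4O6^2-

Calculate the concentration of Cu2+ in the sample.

0.2105 mol/L

n(S2O3^2-) = 0.03338 × 0.1273 = 4.249 × 10^-3 mol
n(I2) = n(S2O3^2-)/2 = 2.125 × 10^-3 mol
From the 2:1 ratio, n(Cu2+) in the aliquot = 2/1 × 2.125 × 10^-3 = 4.249 × 10^-3 mol
[Cu2+] = 4.249 × 10^-3 / 0.02019 = 0.2105 mol/L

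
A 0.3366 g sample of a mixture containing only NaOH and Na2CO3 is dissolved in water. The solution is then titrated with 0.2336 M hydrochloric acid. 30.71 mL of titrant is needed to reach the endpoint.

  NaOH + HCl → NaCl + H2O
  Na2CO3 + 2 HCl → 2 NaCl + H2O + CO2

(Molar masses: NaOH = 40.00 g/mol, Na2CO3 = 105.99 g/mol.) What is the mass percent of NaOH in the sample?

39.85 %

n(HCl) = 0.03071 × 0.2336 = 7.174 × 10^-3 mol
Let x = n(NaOH), y = n(Na2CO3).
Titrant: 1x + 2y = 7.174 × 10^-3;  mass: 40.00x + 105.99y = 0.3366
Solving, x = 3.353 × 10^-3 mol, y = 1.910 × 10^-3 mol
mass of NaOH = 3.353 × 10^-3 × 40.00 = 0.1341 g
% NaOH = 0.1341 / 0.3366 × 100 = 39.85 %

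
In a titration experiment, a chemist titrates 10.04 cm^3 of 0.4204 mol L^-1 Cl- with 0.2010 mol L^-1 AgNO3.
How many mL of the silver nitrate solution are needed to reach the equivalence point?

21.00 mL

Ag^+ + Cl^- → AgCl(s)
n(Cl-) = 0.01004 L × 0.4204 mol/L = 4.221 × 10^-3 mol
n(AgNO3) = 4.221 × 10^-3 mol (1:1 stoichiometry)
V(AgNO3) = 4.221 × 10^-3 mol / 0.2010 mol/L = 0.02100 L = 21.00 mL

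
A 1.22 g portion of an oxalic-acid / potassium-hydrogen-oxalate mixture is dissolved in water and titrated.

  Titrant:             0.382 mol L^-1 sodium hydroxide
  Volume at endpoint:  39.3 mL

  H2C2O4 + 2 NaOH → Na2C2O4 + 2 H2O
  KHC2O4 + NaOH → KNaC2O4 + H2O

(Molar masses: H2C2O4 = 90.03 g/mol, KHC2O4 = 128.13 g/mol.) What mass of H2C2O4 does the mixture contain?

0.381 g

n(NaOH) = 0.0393 × 0.382 = 0.0150 mol
Let x = n(H2C2O4), y = n(KHC2O4).
Titrant: 2x + 1y = 0.0150;  mass: 90.03x + 128.13y = 1.22
Solving, x = 4.23 × 10^-3 mol, y = 6.55 × 10^-3 mol
mass of H2C2O4 = 4.23 × 10^-3 × 90.03 = 0.381 g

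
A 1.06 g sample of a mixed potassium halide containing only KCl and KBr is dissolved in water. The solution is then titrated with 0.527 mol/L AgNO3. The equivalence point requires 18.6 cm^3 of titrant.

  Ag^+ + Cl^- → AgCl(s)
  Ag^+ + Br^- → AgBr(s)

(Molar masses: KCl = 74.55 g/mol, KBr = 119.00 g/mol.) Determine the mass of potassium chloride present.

0.179 g

n(AgNO3) = 0.0186 × 0.527 = 9.80 × 10^-3 mol
Let x = n(KCl), y = n(KBr).
Titrant: 1x + 1y = 9.80 × 10^-3;  mass: 74.55x + 119.00y = 1.06
Solving, x = 2.40 × 10^-3 mol, y = 7.41 × 10^-3 mol
mass of KCl = 2.40 × 10^-3 × 74.55 = 0.179 g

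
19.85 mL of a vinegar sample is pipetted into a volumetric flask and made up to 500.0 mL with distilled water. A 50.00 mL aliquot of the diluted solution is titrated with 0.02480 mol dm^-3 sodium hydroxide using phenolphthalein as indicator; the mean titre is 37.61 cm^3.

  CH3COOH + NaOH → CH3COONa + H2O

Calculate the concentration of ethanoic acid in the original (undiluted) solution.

0.4699 mol/L

n(NaOH) = 0.03761 × 0.02480 = 9.327 × 10^-4 mol
n(CH3COOH) in the aliquot = 9.327 × 10^-4 mol (1:1 ratio)
[CH3COOH]_dilute = 9.327 × 10^-4 / 0.05000 = 0.01865 mol/L
Dilution factor = 500.0 / 19.85 = 25.19
[CH3COOH]_stock = 0.01865 × 25.19 = 0.4699 mol/L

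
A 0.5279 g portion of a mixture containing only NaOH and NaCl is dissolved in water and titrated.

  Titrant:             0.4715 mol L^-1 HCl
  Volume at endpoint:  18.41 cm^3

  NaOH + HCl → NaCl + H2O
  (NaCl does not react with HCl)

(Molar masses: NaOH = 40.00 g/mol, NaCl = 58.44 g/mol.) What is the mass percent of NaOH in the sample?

65.77 %

n(HCl) = 0.01841 × 0.4715 = 8.680 × 10^-3 mol
Let x = n(NaOH), y = n(NaCl).
Titrant: 1x = 8.680 × 10^-3;  mass: 40.00x + 58.44y = 0.5279
Solving, x = 8.680 × 10^-3 mol, y = 3.092 × 10^-3 mol
mass of NaOH = 8.680 × 10^-3 × 40.00 = 0.3472 g
% NaOH = 0.3472 / 0.5279 × 100 = 65.77 %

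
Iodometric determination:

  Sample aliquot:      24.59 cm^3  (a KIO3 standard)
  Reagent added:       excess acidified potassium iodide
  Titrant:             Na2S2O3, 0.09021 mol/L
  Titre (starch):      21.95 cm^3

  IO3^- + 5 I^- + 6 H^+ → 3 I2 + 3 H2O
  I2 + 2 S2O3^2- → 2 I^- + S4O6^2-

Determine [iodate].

0.01342 mol/L

n(S2O3^2-) = 0.02195 × 0.09021 = 1.980 × 10^-3 mol
n(I2) = n(S2O3^2-)/2 = 9.901 × 10^-4 mol
From the 1:3 ratio, n(IO3^-) in the aliquot = 1/3 × 9.901 × 10^-4 = 3.300 × 10^-4 mol
[IO3^-] = 3.300 × 10^-4 / 0.02459 = 0.01342 mol/L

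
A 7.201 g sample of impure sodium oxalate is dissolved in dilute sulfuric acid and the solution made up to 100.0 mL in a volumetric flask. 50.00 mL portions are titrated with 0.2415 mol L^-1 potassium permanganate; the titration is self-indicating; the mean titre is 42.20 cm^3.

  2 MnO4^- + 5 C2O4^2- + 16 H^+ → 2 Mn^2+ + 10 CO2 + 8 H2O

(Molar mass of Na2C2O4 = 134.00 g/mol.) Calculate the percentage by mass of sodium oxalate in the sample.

94.82 %

n(KMnO4) per titration = 0.04220 × 0.2415 = 0.01019 mol
From the 5:2 ratio, n(Na2C2O4) in each aliquot = 5/2 × 0.01019 = 0.02548 mol
n(Na2C2O4) in the whole flask = 0.02548 × 100.0/50.00 = 0.05096 mol
mass of Na2C2O4 = 0.05096 × 134.00 = 6.828 g
% Na2C2O4 = 6.828 / 7.201 × 100 = 94.82 %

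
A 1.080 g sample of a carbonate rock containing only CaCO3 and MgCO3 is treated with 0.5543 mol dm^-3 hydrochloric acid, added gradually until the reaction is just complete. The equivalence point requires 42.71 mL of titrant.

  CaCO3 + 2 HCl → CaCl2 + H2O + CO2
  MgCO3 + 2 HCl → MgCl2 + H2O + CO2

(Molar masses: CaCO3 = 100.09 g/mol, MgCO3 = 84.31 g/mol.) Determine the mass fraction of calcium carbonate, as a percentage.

n(HCl) = 0.04271 × 0.5543 = 0.02367 mol
Let x = n(CaCO3), y = n(MgCO3).
Titrant: 2x + 2y = 0.02367;  mass: 100.09x + 84.31y = 1.080
Solving, x = 5.197 × 10^-3 mol, y = 6.640 × 10^-3 mol
mass of CaCO3 = 5.197 × 10^-3 × 100.09 = 0.5202 g
% CaCO3 = 0.5202 / 1.080 × 100 = 48.17 %

48.17 %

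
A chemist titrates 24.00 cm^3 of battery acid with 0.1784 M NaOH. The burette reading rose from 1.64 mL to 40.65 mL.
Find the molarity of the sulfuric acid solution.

H2SO4 + 2 NaOH → Na2SO4 + 2 H2O
n(NaOH) = 0.03901 L × 0.1784 mol/L = 6.959 × 10^-3 mol
From the 1:2 mole ratio, n(H2SO4) = 1/2 × 6.959 × 10^-3 = 3.480 × 10^-3 mol
[H2SO4] = 3.480 × 10^-3 mol / 0.02400 L = 0.1450 mol/L

0.1450 M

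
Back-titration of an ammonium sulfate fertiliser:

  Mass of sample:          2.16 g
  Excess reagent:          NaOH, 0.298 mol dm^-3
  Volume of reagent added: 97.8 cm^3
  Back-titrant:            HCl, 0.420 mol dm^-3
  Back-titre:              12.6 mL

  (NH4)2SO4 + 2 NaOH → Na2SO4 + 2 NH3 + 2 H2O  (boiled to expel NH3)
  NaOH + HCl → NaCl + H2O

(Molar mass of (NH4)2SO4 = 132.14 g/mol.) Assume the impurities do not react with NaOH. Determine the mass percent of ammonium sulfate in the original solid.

n(NaOH) added = 0.0978 × 0.298 = 0.0291 mol
n(HCl) used in back-titration = 0.0126 × 0.420 = 5.29 × 10^-3 mol
n(NaOH) left over = 5.29 × 10^-3 mol (1:1 ratio)
n(NaOH) consumed by analyte = 0.0291 − 5.29 × 10^-3 = 0.0239 mol
From the 1:2 ratio, n((NH4)2SO4) = 1/2 × 0.0239 = 0.0119 mol
mass of (NH4)2SO4 = 0.0119 × 132.14 = 1.58 g
% (NH4)2SO4 = 1.58 / 2.16 × 100 = 73.0 %

73.0 %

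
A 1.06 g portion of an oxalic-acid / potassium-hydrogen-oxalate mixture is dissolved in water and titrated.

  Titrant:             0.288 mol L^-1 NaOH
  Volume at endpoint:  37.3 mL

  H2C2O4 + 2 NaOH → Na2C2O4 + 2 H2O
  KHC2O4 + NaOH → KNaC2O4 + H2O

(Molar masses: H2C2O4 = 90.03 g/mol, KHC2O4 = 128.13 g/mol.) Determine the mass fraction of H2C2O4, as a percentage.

n(NaOH) = 0.0373 × 0.288 = 0.0107 mol
Let x = n(H2C2O4), y = n(KHC2O4).
Titrant: 2x + 1y = 0.0107;  mass: 90.03x + 128.13y = 1.06
Solving, x = 1.90 × 10^-3 mol, y = 6.94 × 10^-3 mol
mass of H2C2O4 = 1.90 × 10^-3 × 90.03 = 0.171 g
% H2C2O4 = 0.171 / 1.06 × 100 = 16.2 %

16.2 %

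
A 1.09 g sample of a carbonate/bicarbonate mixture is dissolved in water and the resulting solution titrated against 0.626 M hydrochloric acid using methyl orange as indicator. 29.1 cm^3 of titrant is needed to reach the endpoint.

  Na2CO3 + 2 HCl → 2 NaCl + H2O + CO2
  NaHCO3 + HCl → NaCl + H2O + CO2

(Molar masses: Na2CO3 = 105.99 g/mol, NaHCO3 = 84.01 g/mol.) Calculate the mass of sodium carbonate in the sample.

0.752 g

n(HCl) = 0.0291 × 0.626 = 0.0182 mol
Let x = n(Na2CO3), y = n(NaHCO3).
Titrant: 2x + 1y = 0.0182;  mass: 105.99x + 84.01y = 1.09
Solving, x = 7.10 × 10^-3 mol, y = 4.02 × 10^-3 mol
mass of Na2CO3 = 7.10 × 10^-3 × 105.99 = 0.752 g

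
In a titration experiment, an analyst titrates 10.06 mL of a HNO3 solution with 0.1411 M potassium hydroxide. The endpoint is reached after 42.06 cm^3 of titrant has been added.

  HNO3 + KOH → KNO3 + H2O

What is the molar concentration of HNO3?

0.5899 M

n(KOH) = 0.04206 L × 0.1411 mol/L = 5.935 × 10^-3 mol
n(HNO3) = 5.935 × 10^-3 mol (1:1 mole ratio)
[HNO3] = 5.935 × 10^-3 mol / 0.01006 L = 0.5899 mol/L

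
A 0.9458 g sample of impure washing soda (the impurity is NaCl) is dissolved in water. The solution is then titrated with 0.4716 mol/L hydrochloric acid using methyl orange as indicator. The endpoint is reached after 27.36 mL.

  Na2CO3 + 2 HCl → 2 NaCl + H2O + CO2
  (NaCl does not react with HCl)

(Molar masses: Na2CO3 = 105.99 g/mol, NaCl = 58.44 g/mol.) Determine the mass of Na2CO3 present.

0.6838 g

n(HCl) = 0.02736 × 0.4716 = 0.01290 mol
Let x = n(Na2CO3), y = n(NaCl).
Titrant: 2x = 0.01290;  mass: 105.99x + 58.44y = 0.9458
Solving, x = 6.451 × 10^-3 mol, y = 4.483 × 10^-3 mol
mass of Na2CO3 = 6.451 × 10^-3 × 105.99 = 0.6838 g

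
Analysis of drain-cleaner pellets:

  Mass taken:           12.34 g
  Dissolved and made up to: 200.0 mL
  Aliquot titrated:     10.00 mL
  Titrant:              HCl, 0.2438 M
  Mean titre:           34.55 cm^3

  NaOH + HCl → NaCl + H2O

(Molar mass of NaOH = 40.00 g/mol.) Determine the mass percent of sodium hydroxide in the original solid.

n(HCl) per titration = 0.03455 × 0.2438 = 8.423 × 10^-3 mol
n(NaOH) in each aliquot = 8.423 × 10^-3 mol (1:1 ratio)
n(NaOH) in the whole flask = 8.423 × 10^-3 × 200.0/10.00 = 0.1685 mol
mass of NaOH = 0.1685 × 40.00 = 6.739 g
% NaOH = 6.739 / 12.34 × 100 = 54.61 %

54.61 %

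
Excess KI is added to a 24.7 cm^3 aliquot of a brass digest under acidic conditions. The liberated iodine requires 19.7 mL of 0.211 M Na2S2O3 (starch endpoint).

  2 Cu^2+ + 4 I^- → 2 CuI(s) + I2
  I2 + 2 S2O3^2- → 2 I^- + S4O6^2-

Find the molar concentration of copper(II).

0.168 M

n(S2O3^2-) = 0.0197 × 0.211 = 4.16 × 10^-3 mol
n(I2) = n(S2O3^2-)/2 = 2.08 × 10^-3 mol
From the 2:1 ratio, n(Cu2+) in the aliquot = 2/1 × 2.08 × 10^-3 = 4.16 × 10^-3 mol
[Cu2+] = 4.16 × 10^-3 / 0.0247 = 0.168 mol/L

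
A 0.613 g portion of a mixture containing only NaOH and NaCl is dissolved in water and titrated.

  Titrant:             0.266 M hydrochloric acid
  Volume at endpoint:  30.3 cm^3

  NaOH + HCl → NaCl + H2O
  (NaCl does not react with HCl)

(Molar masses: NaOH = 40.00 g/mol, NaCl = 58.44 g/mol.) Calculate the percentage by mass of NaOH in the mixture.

n(HCl) = 0.0303 × 0.266 = 8.06 × 10^-3 mol
Let x = n(NaOH), y = n(NaCl).
Titrant: 1x = 8.06 × 10^-3;  mass: 40.00x + 58.44y = 0.613
Solving, x = 8.06 × 10^-3 mol, y = 4.97 × 10^-3 mol
mass of NaOH = 8.06 × 10^-3 × 40.00 = 0.322 g
% NaOH = 0.322 / 0.613 × 100 = 52.6 %

52.6 %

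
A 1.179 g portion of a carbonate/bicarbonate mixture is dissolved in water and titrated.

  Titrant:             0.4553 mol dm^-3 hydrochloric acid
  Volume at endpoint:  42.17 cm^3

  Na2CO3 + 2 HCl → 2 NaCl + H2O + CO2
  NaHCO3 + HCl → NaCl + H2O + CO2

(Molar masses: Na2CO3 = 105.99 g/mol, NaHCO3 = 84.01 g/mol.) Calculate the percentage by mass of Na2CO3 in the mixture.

62.90 %

n(HCl) = 0.04217 × 0.4553 = 0.01920 mol
Let x = n(Na2CO3), y = n(NaHCO3).
Titrant: 2x + 1y = 0.01920;  mass: 105.99x + 84.01y = 1.179
Solving, x = 6.996 × 10^-3 mol, y = 5.207 × 10^-3 mol
mass of Na2CO3 = 6.996 × 10^-3 × 105.99 = 0.7416 g
% Na2CO3 = 0.7416 / 1.179 × 100 = 62.90 %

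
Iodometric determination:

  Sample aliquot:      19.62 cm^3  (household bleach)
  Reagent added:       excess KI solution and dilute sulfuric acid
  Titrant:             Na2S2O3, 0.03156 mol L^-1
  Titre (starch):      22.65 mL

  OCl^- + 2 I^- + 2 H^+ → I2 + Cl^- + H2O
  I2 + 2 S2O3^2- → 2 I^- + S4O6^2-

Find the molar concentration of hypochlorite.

0.01822 mol/L

n(S2O3^2-) = 0.02265 × 0.03156 = 7.148 × 10^-4 mol
n(I2) = n(S2O3^2-)/2 = 3.574 × 10^-4 mol
n(OCl^-) in the aliquot = 3.574 × 10^-4 mol (1:1 ratio)
[OCl^-] = 3.574 × 10^-4 / 0.01962 = 0.01822 mol/L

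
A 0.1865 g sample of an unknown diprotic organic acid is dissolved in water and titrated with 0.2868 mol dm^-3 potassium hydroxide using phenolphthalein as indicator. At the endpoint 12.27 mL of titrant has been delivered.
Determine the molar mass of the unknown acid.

106.0 g/mol

n(KOH) = 0.01227 L × 0.2868 mol/L = 3.519 × 10^-3 mol
From the 1:2 ratio, n(H2A) = 1/2 × 3.519 × 10^-3 = 1.760 × 10^-3 mol
M = m / n = 0.1865 g / 1.760 × 10^-3 mol = 106.0 g/mol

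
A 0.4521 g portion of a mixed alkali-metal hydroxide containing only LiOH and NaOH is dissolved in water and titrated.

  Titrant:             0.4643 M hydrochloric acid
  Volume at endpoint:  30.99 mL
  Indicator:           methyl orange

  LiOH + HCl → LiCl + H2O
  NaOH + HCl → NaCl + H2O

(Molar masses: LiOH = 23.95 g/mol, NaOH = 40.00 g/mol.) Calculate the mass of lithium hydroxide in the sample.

0.1842 g

n(HCl) = 0.03099 × 0.4643 = 0.01439 mol
Let x = n(LiOH), y = n(NaOH).
Titrant: 1x + 1y = 0.01439;  mass: 23.95x + 40.00y = 0.4521
Solving, x = 7.691 × 10^-3 mol, y = 6.697 × 10^-3 mol
mass of LiOH = 7.691 × 10^-3 × 23.95 = 0.1842 g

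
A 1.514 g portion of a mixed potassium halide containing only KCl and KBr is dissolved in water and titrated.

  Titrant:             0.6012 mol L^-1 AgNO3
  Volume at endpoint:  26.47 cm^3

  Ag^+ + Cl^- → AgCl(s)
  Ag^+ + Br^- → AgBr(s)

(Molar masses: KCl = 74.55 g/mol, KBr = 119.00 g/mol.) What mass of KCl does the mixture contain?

0.6369 g

n(AgNO3) = 0.02647 × 0.6012 = 0.01591 mol
Let x = n(KCl), y = n(KBr).
Titrant: 1x + 1y = 0.01591;  mass: 74.55x + 119.00y = 1.514
Solving, x = 8.543 × 10^-3 mol, y = 7.371 × 10^-3 mol
mass of KCl = 8.543 × 10^-3 × 74.55 = 0.6369 g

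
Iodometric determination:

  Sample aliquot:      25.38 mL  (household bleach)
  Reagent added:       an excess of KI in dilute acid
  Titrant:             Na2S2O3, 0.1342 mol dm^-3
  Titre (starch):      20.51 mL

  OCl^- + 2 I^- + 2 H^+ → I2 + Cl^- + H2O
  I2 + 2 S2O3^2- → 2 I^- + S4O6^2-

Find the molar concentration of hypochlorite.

n(S2O3^2-) = 0.02051 × 0.1342 = 2.752 × 10^-3 mol
n(I2) = n(S2O3^2-)/2 = 1.376 × 10^-3 mol
n(OCl^-) in the aliquot = 1.376 × 10^-3 mol (1:1 ratio)
[OCl^-] = 1.376 × 10^-3 / 0.02538 = 0.05422 mol/L

0.05422 mol/L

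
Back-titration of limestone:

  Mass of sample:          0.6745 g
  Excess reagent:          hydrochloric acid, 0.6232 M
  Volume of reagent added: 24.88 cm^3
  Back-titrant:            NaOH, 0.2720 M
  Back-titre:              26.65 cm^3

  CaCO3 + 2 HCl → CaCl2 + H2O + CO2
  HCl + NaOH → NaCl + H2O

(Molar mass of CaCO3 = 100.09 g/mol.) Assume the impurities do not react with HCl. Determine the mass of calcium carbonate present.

0.4132 g

n(HCl) added = 0.02488 × 0.6232 = 0.01551 mol
n(NaOH) used in back-titration = 0.02665 × 0.2720 = 7.249 × 10^-3 mol
n(HCl) left over = 7.249 × 10^-3 mol (1:1 ratio)
n(HCl) consumed by analyte = 0.01551 − 7.249 × 10^-3 = 8.256 × 10^-3 mol
From the 1:2 ratio, n(CaCO3) = 1/2 × 8.256 × 10^-3 = 4.128 × 10^-3 mol
mass of CaCO3 = 4.128 × 10^-3 × 100.09 = 0.4132 g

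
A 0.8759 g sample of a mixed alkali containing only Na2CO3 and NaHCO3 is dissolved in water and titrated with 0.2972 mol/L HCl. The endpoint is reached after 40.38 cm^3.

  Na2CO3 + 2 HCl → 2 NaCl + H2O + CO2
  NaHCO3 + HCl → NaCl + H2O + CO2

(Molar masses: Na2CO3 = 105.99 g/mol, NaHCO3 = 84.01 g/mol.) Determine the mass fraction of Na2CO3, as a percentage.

n(HCl) = 0.04038 × 0.2972 = 0.01200 mol
Let x = n(Na2CO3), y = n(NaHCO3).
Titrant: 2x + 1y = 0.01200;  mass: 105.99x + 84.01y = 0.8759
Solving, x = 2.133 × 10^-3 mol, y = 7.735 × 10^-3 mol
mass of Na2CO3 = 2.133 × 10^-3 × 105.99 = 0.2261 g
% Na2CO3 = 0.2261 / 0.8759 × 100 = 25.81 %

25.81 %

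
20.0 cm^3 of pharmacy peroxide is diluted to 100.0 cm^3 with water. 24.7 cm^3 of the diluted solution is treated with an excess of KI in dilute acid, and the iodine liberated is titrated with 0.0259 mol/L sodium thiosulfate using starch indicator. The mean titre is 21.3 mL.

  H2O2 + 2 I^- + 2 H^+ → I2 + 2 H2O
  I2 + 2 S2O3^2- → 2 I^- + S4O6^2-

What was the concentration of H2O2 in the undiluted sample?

n(S2O3^2-) = 0.0213 × 0.0259 = 5.52 × 10^-4 mol
n(I2) = n(S2O3^2-)/2 = 2.76 × 10^-4 mol
n(H2O2) in the aliquot = 2.76 × 10^-4 mol (1:1 ratio)
[H2O2]_dilute = 2.76 × 10^-4 / 0.0247 = 0.0112 mol/L
[H2O2]_original = 0.0112 × 100.0/20.0 = 0.0558 mol/L

0.0558 mol/L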